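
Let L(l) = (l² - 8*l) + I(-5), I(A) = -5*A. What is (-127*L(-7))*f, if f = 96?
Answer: -1584960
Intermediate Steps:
L(l) = 25 + l² - 8*l (L(l) = (l² - 8*l) - 5*(-5) = (l² - 8*l) + 25 = 25 + l² - 8*l)
(-127*L(-7))*f = -127*(25 + (-7)² - 8*(-7))*96 = -127*(25 + 49 + 56)*96 = -127*130*96 = -16510*96 = -1584960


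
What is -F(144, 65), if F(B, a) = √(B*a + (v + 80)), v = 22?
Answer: -√9462 ≈ -97.273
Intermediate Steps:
F(B, a) = √(102 + B*a) (F(B, a) = √(B*a + (22 + 80)) = √(B*a + 102) = √(102 + B*a))
-F(144, 65) = -√(102 + 144*65) = -√(102 + 9360) = -√9462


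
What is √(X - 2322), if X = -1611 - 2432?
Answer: I*√6365 ≈ 79.781*I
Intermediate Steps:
X = -4043
√(X - 2322) = √(-4043 - 2322) = √(-6365) = I*√6365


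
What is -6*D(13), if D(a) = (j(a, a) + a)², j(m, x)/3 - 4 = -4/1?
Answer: -1014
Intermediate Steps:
j(m, x) = 0 (j(m, x) = 12 + 3*(-4/1) = 12 + 3*(-4*1) = 12 + 3*(-4) = 12 - 12 = 0)
D(a) = a² (D(a) = (0 + a)² = a²)
-6*D(13) = -6*13² = -6*169 = -1014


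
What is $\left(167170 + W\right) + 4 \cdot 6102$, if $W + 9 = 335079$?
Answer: $526648$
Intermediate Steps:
$W = 335070$ ($W = -9 + 335079 = 335070$)
$\left(167170 + W\right) + 4 \cdot 6102 = \left(167170 + 335070\right) + 4 \cdot 6102 = 502240 + 24408 = 526648$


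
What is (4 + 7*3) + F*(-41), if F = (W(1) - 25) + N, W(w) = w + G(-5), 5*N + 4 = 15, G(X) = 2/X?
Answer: 4676/5 ≈ 935.20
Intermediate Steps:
N = 11/5 (N = -⅘ + (⅕)*15 = -⅘ + 3 = 11/5 ≈ 2.2000)
W(w) = -⅖ + w (W(w) = w + 2/(-5) = w + 2*(-⅕) = w - ⅖ = -⅖ + w)
F = -111/5 (F = ((-⅖ + 1) - 25) + 11/5 = (⅗ - 25) + 11/5 = -122/5 + 11/5 = -111/5 ≈ -22.200)
(4 + 7*3) + F*(-41) = (4 + 7*3) - 111/5*(-41) = (4 + 21) + 4551/5 = 25 + 4551/5 = 4676/5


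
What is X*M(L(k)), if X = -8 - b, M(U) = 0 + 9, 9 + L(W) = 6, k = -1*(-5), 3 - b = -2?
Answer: -117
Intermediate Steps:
b = 5 (b = 3 - 1*(-2) = 3 + 2 = 5)
k = 5
L(W) = -3 (L(W) = -9 + 6 = -3)
M(U) = 9
X = -13 (X = -8 - 1*5 = -8 - 5 = -13)
X*M(L(k)) = -13*9 = -117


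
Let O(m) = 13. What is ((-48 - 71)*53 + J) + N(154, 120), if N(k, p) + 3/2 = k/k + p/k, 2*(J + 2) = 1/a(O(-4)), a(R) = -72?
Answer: -69951173/11088 ≈ -6308.7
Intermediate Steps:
J = -289/144 (J = -2 + (1/2)/(-72) = -2 + (1/2)*(-1/72) = -2 - 1/144 = -289/144 ≈ -2.0069)
N(k, p) = -1/2 + p/k (N(k, p) = -3/2 + (k/k + p/k) = -3/2 + (1 + p/k) = -1/2 + p/k)
((-48 - 71)*53 + J) + N(154, 120) = ((-48 - 71)*53 - 289/144) + (120 - 1/2*154)/154 = (-119*53 - 289/144) + (120 - 77)/154 = (-6307 - 289/144) + (1/154)*43 = -908497/144 + 43/154 = -69951173/11088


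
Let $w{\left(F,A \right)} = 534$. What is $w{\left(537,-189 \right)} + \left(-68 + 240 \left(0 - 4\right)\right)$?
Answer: $-494$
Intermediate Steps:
$w{\left(537,-189 \right)} + \left(-68 + 240 \left(0 - 4\right)\right) = 534 + \left(-68 + 240 \left(0 - 4\right)\right) = 534 + \left(-68 + 240 \left(-4\right)\right) = 534 - 1028 = -494$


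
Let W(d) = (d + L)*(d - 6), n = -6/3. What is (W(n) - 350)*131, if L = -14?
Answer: -29082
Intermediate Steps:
n = -2 (n = -6*⅓ = -2)
W(d) = (-14 + d)*(-6 + d) (W(d) = (d - 14)*(d - 6) = (-14 + d)*(-6 + d))
(W(n) - 350)*131 = ((84 + (-2)² - 20*(-2)) - 350)*131 = ((84 + 4 + 40) - 350)*131 = (128 - 350)*131 = -222*131 = -29082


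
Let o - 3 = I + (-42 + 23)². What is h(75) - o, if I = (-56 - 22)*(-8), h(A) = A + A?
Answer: -838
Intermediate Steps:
h(A) = 2*A
I = 624 (I = -78*(-8) = 624)
o = 988 (o = 3 + (624 + (-42 + 23)²) = 3 + (624 + (-19)²) = 3 + (624 + 361) = 3 + 985 = 988)
h(75) - o = 2*75 - 1*988 = 150 - 988 = -838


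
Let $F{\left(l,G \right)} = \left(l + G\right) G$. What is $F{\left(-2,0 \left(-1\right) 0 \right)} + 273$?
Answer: $273$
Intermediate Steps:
$F{\left(l,G \right)} = G \left(G + l\right)$ ($F{\left(l,G \right)} = \left(G + l\right) G = G \left(G + l\right)$)
$F{\left(-2,0 \left(-1\right) 0 \right)} + 273 = 0 \left(-1\right) 0 \left(0 \left(-1\right) 0 - 2\right) + 273 = 0 \cdot 0 \left(0 \cdot 0 - 2\right) + 273 = 0 \left(0 - 2\right) + 273 = 0 \left(-2\right) + 273 = 0 + 273 = 273$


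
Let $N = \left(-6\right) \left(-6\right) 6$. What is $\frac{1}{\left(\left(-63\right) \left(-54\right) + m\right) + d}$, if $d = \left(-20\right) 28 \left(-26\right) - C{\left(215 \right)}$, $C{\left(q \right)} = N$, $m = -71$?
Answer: $\frac{1}{17675} \approx 5.6577 \cdot 10^{-5}$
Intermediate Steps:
$N = 216$ ($N = 36 \cdot 6 = 216$)
$C{\left(q \right)} = 216$
$d = 14344$ ($d = \left(-20\right) 28 \left(-26\right) - 216 = \left(-560\right) \left(-26\right) - 216 = 14560 - 216 = 14344$)
$\frac{1}{\left(\left(-63\right) \left(-54\right) + m\right) + d} = \frac{1}{\left(\left(-63\right) \left(-54\right) - 71\right) + 14344} = \frac{1}{\left(3402 - 71\right) + 14344} = \frac{1}{3331 + 14344} = \frac{1}{17675}$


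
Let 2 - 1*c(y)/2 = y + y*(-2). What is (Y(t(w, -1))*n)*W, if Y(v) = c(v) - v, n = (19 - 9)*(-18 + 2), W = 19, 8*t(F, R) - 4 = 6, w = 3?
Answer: -15960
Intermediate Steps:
t(F, R) = 5/4 (t(F, R) = ½ + (⅛)*6 = ½ + ¾ = 5/4)
c(y) = 4 + 2*y (c(y) = 4 - 2*(y + y*(-2)) = 4 - 2*(y - 2*y) = 4 - (-2)*y = 4 + 2*y)
n = -160 (n = 10*(-16) = -160)
Y(v) = 4 + v (Y(v) = (4 + 2*v) - v = 4 + v)
(Y(t(w, -1))*n)*W = ((4 + 5/4)*(-160))*19 = ((21/4)*(-160))*19 = -840*19 = -15960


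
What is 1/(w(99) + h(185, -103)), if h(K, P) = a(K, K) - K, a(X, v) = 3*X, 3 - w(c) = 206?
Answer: 1/167 ≈ 0.0059880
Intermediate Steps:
w(c) = -203 (w(c) = 3 - 1*206 = 3 - 206 = -203)
h(K, P) = 2*K (h(K, P) = 3*K - K = 2*K)
1/(w(99) + h(185, -103)) = 1/(-203 + 2*185) = 1/(-203 + 370) = 1/167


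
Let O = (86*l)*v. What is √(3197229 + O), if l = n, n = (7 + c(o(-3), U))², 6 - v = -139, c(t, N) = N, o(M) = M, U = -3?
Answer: √3396749 ≈ 1843.0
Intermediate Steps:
v = 145 (v = 6 - 1*(-139) = 6 + 139 = 145)
n = 16 (n = (7 - 3)² = 4² = 16)
l = 16
O = 199520 (O = (86*16)*145 = 1376*145 = 199520)
√(3197229 + O) = √(3197229 + 199520) = √3396749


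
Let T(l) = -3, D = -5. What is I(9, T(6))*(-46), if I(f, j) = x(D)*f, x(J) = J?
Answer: 2070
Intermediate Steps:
I(f, j) = -5*f
I(9, T(6))*(-46) = -5*9*(-46) = -45*(-46) = 2070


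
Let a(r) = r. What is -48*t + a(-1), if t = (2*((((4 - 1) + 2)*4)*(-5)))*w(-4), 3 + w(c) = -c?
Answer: 9599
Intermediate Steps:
w(c) = -3 - c
t = -200 (t = (2*((((4 - 1) + 2)*4)*(-5)))*(-3 - 1*(-4)) = (2*(((3 + 2)*4)*(-5)))*(-3 + 4) = (2*((5*4)*(-5)))*1 = (2*(20*(-5)))*1 = (2*(-100))*1 = -200*1 = -200)
-48*t + a(-1) = -48*(-200) - 1 = 9600 - 1 = 9599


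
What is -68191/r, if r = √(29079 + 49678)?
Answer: -68191*√78757/78757 ≈ -242.99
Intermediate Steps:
r = √78757 ≈ 280.64
-68191/r = -68191*√78757/78757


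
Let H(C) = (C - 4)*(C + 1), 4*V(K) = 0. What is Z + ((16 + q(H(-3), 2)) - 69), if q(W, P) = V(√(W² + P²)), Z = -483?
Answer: -536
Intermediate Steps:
V(K) = 0 (V(K) = (¼)*0 = 0)
H(C) = (1 + C)*(-4 + C) (H(C) = (-4 + C)*(1 + C) = (1 + C)*(-4 + C))
q(W, P) = 0
Z + ((16 + q(H(-3), 2)) - 69) = -483 + ((16 + 0) - 69) = -483 + (16 - 69) = -483 - 53 = -536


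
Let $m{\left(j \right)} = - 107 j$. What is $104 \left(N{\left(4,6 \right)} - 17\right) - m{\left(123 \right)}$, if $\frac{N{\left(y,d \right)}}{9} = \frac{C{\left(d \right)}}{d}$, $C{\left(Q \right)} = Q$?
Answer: $12329$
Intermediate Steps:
$N{\left(y,d \right)} = 9$ ($N{\left(y,d \right)} = 9 \frac{d}{d} = 9 \cdot 1 = 9$)
$104 \left(N{\left(4,6 \right)} - 17\right) - m{\left(123 \right)} = 104 \left(9 - 17\right) - \left(-107\right) 123 = 104 \left(9 - 17\right) - -13161 = 104 \left(9 - 17\right) + 13161 = 104 \left(-8\right) + 13161 = -832 + 13161 = 12329$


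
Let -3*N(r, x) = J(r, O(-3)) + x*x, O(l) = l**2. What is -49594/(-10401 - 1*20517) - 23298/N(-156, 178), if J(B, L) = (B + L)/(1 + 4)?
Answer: 9327152311/2446742307 ≈ 3.8121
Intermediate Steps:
J(B, L) = B/5 + L/5 (J(B, L) = (B + L)/5 = (B + L)*(1/5) = B/5 + L/5)
N(r, x) = -3/5 - x**2/3 - r/15 (N(r, x) = -((r/5 + (1/5)*(-3)**2) + x*x)/3 = -((r/5 + (1/5)*9) + x**2)/3 = -((r/5 + 9/5) + x**2)/3 = -((9/5 + r/5) + x**2)/3 = -(9/5 + x**2 + r/5)/3 = -3/5 - x**2/3 - r/15)
-49594/(-10401 - 1*20517) - 23298/N(-156, 178) = -49594/(-10401 - 1*20517) - 23298/(-3/5 - 1/3*178**2 - 1/15*(-156)) = -49594/(-10401 - 20517) - 23298/(-3/5 - 1/3*31684 + 52/5) = -49594/(-30918) - 23298/(-3/5 - 31684/3 + 52/5) = -49594*(-1/30918) - 23298/(-158273/15) = 24797/15459 - 23298*(-15/158273) = 24797/15459 + 349470/158273 = 9327152311/2446742307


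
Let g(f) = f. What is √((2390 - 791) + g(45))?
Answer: 2*√411 ≈ 40.546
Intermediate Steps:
√((2390 - 791) + g(45)) = √((2390 - 791) + 45) = √(1599 + 45) = √1644 = 2*√411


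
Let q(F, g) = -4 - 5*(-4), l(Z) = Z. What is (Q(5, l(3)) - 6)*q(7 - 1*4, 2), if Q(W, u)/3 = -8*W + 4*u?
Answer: -1440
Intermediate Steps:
q(F, g) = 16 (q(F, g) = -4 + 20 = 16)
Q(W, u) = -24*W + 12*u (Q(W, u) = 3*(-8*W + 4*u) = -24*W + 12*u)
(Q(5, l(3)) - 6)*q(7 - 1*4, 2) = ((-24*5 + 12*3) - 6)*16 = ((-120 + 36) - 6)*16 = (-84 - 6)*16 = -90*16 = -1440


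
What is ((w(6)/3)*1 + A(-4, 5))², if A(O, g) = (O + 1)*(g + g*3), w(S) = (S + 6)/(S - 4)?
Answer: 3364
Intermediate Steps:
w(S) = (6 + S)/(-4 + S)
A(O, g) = 4*g*(1 + O) (A(O, g) = (1 + O)*(g + 3*g) = (1 + O)*(4*g) = 4*g*(1 + O))
((w(6)/3)*1 + A(-4, 5))² = ((((6 + 6)/(-4 + 6))/3)*1 + 4*5*(1 - 4))² = (((12/2)*(⅓))*1 + 4*5*(-3))² = ((((½)*12)*(⅓))*1 - 60)² = ((6*(⅓))*1 - 60)² = (2*1 - 60)² = (2 - 60)² = (-58)² = 3364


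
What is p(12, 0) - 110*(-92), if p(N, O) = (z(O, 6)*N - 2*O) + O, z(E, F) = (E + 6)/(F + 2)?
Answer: 10129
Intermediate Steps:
z(E, F) = (6 + E)/(2 + F)
p(N, O) = -O + N*(3/4 + O/8) (p(N, O) = (((6 + O)/(2 + 6))*N - 2*O) + O = (((6 + O)/8)*N - 2*O) + O = ((3/4 + O/8)*N - 2*O) + O = (N*(3/4 + O/8) - 2*O) + O = (-2*O + N*(3/4 + O/8)) + O = -O + N*(3/4 + O/8))
p(12, 0) - 110*(-92) = (-1*0 + (1/8)*12*(6 + 0)) - 110*(-92) = (0 + (1/8)*12*6) + 10120 = (0 + 9) + 10120 = 9 + 10120 = 10129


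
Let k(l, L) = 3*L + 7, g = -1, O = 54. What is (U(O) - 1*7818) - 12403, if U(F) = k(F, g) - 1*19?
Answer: -20236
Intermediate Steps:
k(l, L) = 7 + 3*L
U(F) = -15 (U(F) = (7 + 3*(-1)) - 1*19 = (7 - 3) - 19 = 4 - 19 = -15)
(U(O) - 1*7818) - 12403 = (-15 - 1*7818) - 12403 = (-15 - 7818) - 12403 = -7833 - 12403 = -20236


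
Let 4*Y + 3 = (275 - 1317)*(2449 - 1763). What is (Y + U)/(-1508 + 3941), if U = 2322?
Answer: -705527/9732 ≈ -72.496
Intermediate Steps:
Y = -714815/4 (Y = -¾ + ((275 - 1317)*(2449 - 1763))/4 = -¾ + (-1042*686)/4 = -¾ + (¼)*(-714812) = -¾ - 178703 = -714815/4 ≈ -1.7870e+5)
(Y + U)/(-1508 + 3941) = (-714815/4 + 2322)/(-1508 + 3941) = -705527/4/2433 = -705527/4*1/2433 = -705527/9732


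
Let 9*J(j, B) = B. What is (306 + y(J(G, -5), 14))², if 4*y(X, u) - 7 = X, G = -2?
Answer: 30658369/324 ≈ 94625.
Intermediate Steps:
J(j, B) = B/9
y(X, u) = 7/4 + X/4
(306 + y(J(G, -5), 14))² = (306 + (7/4 + ((⅑)*(-5))/4))² = (306 + (7/4 + (¼)*(-5/9)))² = (306 + (7/4 - 5/36))² = (306 + 29/18)² = (5537/18)² = 30658369/324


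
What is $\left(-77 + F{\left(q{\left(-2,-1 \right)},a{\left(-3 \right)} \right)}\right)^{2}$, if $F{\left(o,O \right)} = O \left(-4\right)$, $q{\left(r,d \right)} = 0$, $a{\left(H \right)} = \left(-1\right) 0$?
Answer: $5929$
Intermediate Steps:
$a{\left(H \right)} = 0$
$F{\left(o,O \right)} = - 4 O$
$\left(-77 + F{\left(q{\left(-2,-1 \right)},a{\left(-3 \right)} \right)}\right)^{2} = \left(-77 - 0\right)^{2} = \left(-77 + 0\right)^{2} = \left(-77\right)^{2} = 5929$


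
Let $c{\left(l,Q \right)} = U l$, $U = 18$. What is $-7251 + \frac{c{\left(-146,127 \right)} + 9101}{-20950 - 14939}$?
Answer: $- \frac{260237612}{35889} \approx -7251.2$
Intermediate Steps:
$c{\left(l,Q \right)} = 18 l$
$-7251 + \frac{c{\left(-146,127 \right)} + 9101}{-20950 - 14939} = -7251 + \frac{18 \left(-146\right) + 9101}{-20950 - 14939} = -7251 + \frac{-2628 + 9101}{-35889} = -7251 + 6473 \left(- \frac{1}{35889}\right) = -7251 - \frac{6473}{35889} = - \frac{260237612}{35889}$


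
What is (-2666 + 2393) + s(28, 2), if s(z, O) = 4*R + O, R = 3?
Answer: -259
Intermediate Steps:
s(z, O) = 12 + O (s(z, O) = 4*3 + O = 12 + O)
(-2666 + 2393) + s(28, 2) = (-2666 + 2393) + (12 + 2) = -273 + 14 = -259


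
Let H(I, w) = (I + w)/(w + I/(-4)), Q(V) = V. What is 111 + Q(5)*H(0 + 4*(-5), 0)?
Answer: 91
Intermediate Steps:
H(I, w) = (I + w)/(w - I/4) (H(I, w) = (I + w)/(w + I*(-¼)) = (I + w)/(w - I/4))
111 + Q(5)*H(0 + 4*(-5), 0) = 111 + 5*(4*((0 + 4*(-5)) + 0)/(-(0 + 4*(-5)) + 4*0)) = 111 + 5*(4*((0 - 20) + 0)/(-(0 - 20) + 0)) = 111 + 5*(4*(-20 + 0)/(-1*(-20) + 0)) = 111 + 5*(4*(-20)/(20 + 0)) = 111 + 5*(4*(-20)/20) = 111 + 5*(4*(1/20)*(-20)) = 111 + 5*(-4) = 111 - 20 = 91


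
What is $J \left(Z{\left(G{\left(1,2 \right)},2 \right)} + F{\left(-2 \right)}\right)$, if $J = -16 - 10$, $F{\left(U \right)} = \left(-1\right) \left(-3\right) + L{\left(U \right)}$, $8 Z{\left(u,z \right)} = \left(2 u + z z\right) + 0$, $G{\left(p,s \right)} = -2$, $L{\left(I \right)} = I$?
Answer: $-26$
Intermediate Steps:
$Z{\left(u,z \right)} = \frac{u}{4} + \frac{z^{2}}{8}$ ($Z{\left(u,z \right)} = \frac{\left(2 u + z z\right) + 0}{8} = \frac{\left(2 u + z^{2}\right) + 0}{8} = \frac{\left(z^{2} + 2 u\right) + 0}{8} = \frac{z^{2} + 2 u}{8} = \frac{u}{4} + \frac{z^{2}}{8}$)
$F{\left(U \right)} = 3 + U$ ($F{\left(U \right)} = \left(-1\right) \left(-3\right) + U = 3 + U$)
$J = -26$
$J \left(Z{\left(G{\left(1,2 \right)},2 \right)} + F{\left(-2 \right)}\right) = - 26 \left(\left(\frac{1}{4} \left(-2\right) + \frac{2^{2}}{8}\right) + \left(3 - 2\right)\right) = - 26 \left(\left(- \frac{1}{2} + \frac{1}{8} \cdot 4\right) + 1\right) = - 26 \left(\left(- \frac{1}{2} + \frac{1}{2}\right) + 1\right) = - 26 \left(0 + 1\right) = \left(-26\right) 1 = -26$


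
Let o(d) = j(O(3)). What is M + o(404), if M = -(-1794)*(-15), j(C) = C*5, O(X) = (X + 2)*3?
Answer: -26835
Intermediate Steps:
O(X) = 6 + 3*X (O(X) = (2 + X)*3 = 6 + 3*X)
j(C) = 5*C
o(d) = 75 (o(d) = 5*(6 + 3*3) = 5*(6 + 9) = 5*15 = 75)
M = -26910 (M = -897*30 = -26910)
M + o(404) = -26910 + 75 = -26835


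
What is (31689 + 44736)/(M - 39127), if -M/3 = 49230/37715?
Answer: -576473775/295164499 ≈ -1.9531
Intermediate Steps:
M = -29538/7543 (M = -147690/37715 = -3*9846/7543 = -29538/7543 ≈ -3.9159)
(31689 + 44736)/(M - 39127) = (31689 + 44736)/(-29538/7543 - 39127) = 76425/(-295164499/7543) = 76425*(-7543/295164499) = -576473775/295164499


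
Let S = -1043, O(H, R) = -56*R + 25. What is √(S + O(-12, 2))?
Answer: I*√1130 ≈ 33.615*I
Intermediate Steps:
O(H, R) = 25 - 56*R
√(S + O(-12, 2)) = √(-1043 + (25 - 56*2)) = √(-1043 + (25 - 112)) = √(-1043 - 87) = √(-1130) = I*√1130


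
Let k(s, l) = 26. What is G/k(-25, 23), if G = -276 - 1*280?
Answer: -278/13 ≈ -21.385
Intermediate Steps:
G = -556 (G = -276 - 280 = -556)
G/k(-25, 23) = -556/26 = -556*1/26 = -278/13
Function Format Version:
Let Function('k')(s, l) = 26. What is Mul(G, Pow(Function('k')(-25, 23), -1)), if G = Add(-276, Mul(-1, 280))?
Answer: Rational(-278, 13) ≈ -21.385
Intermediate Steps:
G = -556 (G = Add(-276, -280) = -556)
Mul(G, Pow(Function('k')(-25, 23), -1)) = Mul(-556, Pow(26, -1)) = Mul(-556, Rational(1, 26)) = Rational(-278, 13)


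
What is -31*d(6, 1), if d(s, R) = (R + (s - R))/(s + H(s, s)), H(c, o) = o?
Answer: -31/2 ≈ -15.500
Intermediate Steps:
d(s, R) = 1/2 (d(s, R) = (R + (s - R))/(s + s) = s/((2*s)) = s*(1/(2*s)) = 1/2)
-31*d(6, 1) = -31*1/2 = -31/2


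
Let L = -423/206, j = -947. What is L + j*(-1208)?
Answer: 235658633/206 ≈ 1.1440e+6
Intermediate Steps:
L = -423/206 (L = -423*1/206 = -423/206 ≈ -2.0534)
L + j*(-1208) = -423/206 - 947*(-1208) = -423/206 + 1143976 = 235658633/206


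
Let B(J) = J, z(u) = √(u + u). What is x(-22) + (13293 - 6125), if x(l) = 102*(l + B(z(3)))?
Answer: 4924 + 102*√6 ≈ 5173.9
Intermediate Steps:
z(u) = √2*√u (z(u) = √(2*u) = √2*√u)
x(l) = 102*l + 102*√6 (x(l) = 102*(l + √2*√3) = 102*(l + √6) = 102*l + 102*√6)
x(-22) + (13293 - 6125) = (102*(-22) + 102*√6) + (13293 - 6125) = (-2244 + 102*√6) + 7168 = 4924 + 102*√6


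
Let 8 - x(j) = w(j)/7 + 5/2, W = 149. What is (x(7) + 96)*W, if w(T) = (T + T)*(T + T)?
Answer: 21903/2 ≈ 10952.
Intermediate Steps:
w(T) = 4*T² (w(T) = (2*T)*(2*T) = 4*T²)
x(j) = 11/2 - 4*j²/7 (x(j) = 8 - ((4*j²)/7 + 5/2) = 8 - ((4*j²)*(⅐) + 5*(½)) = 8 - (4*j²/7 + 5/2) = 8 - (5/2 + 4*j²/7) = 8 + (-5/2 - 4*j²/7) = 11/2 - 4*j²/7)
(x(7) + 96)*W = ((11/2 - 4/7*7²) + 96)*149 = ((11/2 - 4/7*49) + 96)*149 = ((11/2 - 28) + 96)*149 = (-45/2 + 96)*149 = (147/2)*149 = 21903/2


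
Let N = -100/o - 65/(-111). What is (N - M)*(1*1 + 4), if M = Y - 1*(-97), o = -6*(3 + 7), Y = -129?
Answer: 19010/111 ≈ 171.26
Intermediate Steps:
o = -60 (o = -6*10 = -60)
M = -32 (M = -129 - 1*(-97) = -129 + 97 = -32)
N = 250/111 (N = -100/(-60) - 65/(-111) = -100*(-1/60) - 65*(-1/111) = 5/3 + 65/111 = 250/111 ≈ 2.2523)
(N - M)*(1*1 + 4) = (250/111 - 1*(-32))*(1*1 + 4) = (250/111 + 32)*(1 + 4) = (3802/111)*5 = 19010/111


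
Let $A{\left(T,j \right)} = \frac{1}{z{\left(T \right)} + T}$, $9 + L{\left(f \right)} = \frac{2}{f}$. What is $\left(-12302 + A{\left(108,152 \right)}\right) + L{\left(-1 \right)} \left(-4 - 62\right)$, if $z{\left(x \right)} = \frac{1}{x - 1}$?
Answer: $- \frac{133783725}{11557} \approx -11576.0$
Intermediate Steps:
$L{\left(f \right)} = -9 + \frac{2}{f}$
$z{\left(x \right)} = \frac{1}{-1 + x}$
$A{\left(T,j \right)} = \frac{1}{T + \frac{1}{-1 + T}}$ ($A{\left(T,j \right)} = \frac{1}{\frac{1}{-1 + T} + T} = \frac{1}{T + \frac{1}{-1 + T}}$)
$\left(-12302 + A{\left(108,152 \right)}\right) + L{\left(-1 \right)} \left(-4 - 62\right) = \left(-12302 + \frac{-1 + 108}{1 + 108 \left(-1 + 108\right)}\right) + \left(-9 + \frac{2}{-1}\right) \left(-4 - 62\right) = \left(-12302 + \frac{1}{1 + 108 \cdot 107} \cdot 107\right) + \left(-9 + 2 \left(-1\right)\right) \left(-66\right) = \left(-12302 + \frac{1}{1 + 11556} \cdot 107\right) + \left(-9 - 2\right) \left(-66\right) = \left(-12302 + \frac{1}{11557} \cdot 107\right) - -726 = \left(-12302 + \frac{1}{11557} \cdot 107\right) + 726 = \left(-12302 + \frac{107}{11557}\right) + 726 = - \frac{142174107}{11557} + 726 = - \frac{133783725}{11557}$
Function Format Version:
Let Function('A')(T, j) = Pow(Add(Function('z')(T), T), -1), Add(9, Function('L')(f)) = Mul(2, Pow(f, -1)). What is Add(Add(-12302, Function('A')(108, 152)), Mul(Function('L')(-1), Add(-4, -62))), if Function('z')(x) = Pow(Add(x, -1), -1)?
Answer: Rational(-133783725, 11557) ≈ -11576.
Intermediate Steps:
Function('L')(f) = Add(-9, Mul(2, Pow(f, -1)))
Function('z')(x) = Pow(Add(-1, x), -1)
Function('A')(T, j) = Pow(Add(T, Pow(Add(-1, T), -1)), -1) (Function('A')(T, j) = Pow(Add(Pow(Add(-1, T), -1), T), -1) = Pow(Add(T, Pow(Add(-1, T), -1)), -1))
Add(Add(-12302, Function('A')(108, 152)), Mul(Function('L')(-1), Add(-4, -62))) = Add(Add(-12302, Mul(Pow(Add(1, Mul(108, Add(-1, 108))), -1), Add(-1, 108))), Mul(Add(-9, Mul(2, Pow(-1, -1))), Add(-4, -62))) = Add(Add(-12302, Mul(Pow(Add(1, Mul(108, 107)), -1), 107)), Mul(Add(-9, Mul(2, -1)), -66)) = Add(Add(-12302, Mul(Pow(Add(1, 11556), -1), 107)), Mul(Add(-9, -2), -66)) = Add(Add(-12302, Mul(Pow(11557, -1), 107)), Mul(-11, -66)) = Add(Add(-12302, Mul(Rational(1, 11557), 107)), 726) = Add(Add(-12302, Rational(107, 11557)), 726) = Add(Rational(-142174107, 11557), 726) = Rational(-133783725, 11557)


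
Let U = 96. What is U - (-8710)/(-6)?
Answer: -4067/3 ≈ -1355.7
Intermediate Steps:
U - (-8710)/(-6) = 96 - (-8710)/(-6) = 96 - (-8710)*(-1)/6 = 96 - 67*65/3 = 96 - 4355/3 = -4067/3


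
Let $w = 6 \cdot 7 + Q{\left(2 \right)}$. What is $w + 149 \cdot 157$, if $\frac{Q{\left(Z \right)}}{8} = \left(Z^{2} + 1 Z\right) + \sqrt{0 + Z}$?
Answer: $23483 + 8 \sqrt{2} \approx 23494.0$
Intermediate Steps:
$Q{\left(Z \right)} = 8 Z + 8 \sqrt{Z} + 8 Z^{2}$ ($Q{\left(Z \right)} = 8 \left(\left(Z^{2} + 1 Z\right) + \sqrt{0 + Z}\right) = 8 \left(\left(Z^{2} + Z\right) + \sqrt{Z}\right) = 8 \left(\left(Z + Z^{2}\right) + \sqrt{Z}\right) = 8 \left(Z + \sqrt{Z} + Z^{2}\right) = 8 Z + 8 \sqrt{Z} + 8 Z^{2}$)
$w = 90 + 8 \sqrt{2}$ ($w = 6 \cdot 7 + \left(8 \cdot 2 + 8 \sqrt{2} + 8 \cdot 2^{2}\right) = 42 + \left(16 + 8 \sqrt{2} + 8 \cdot 4\right) = 42 + \left(16 + 8 \sqrt{2} + 32\right) = 42 + \left(48 + 8 \sqrt{2}\right) = 90 + 8 \sqrt{2} \approx 101.31$)
$w + 149 \cdot 157 = \left(90 + 8 \sqrt{2}\right) + 149 \cdot 157 = \left(90 + 8 \sqrt{2}\right) + 23393 = 23483 + 8 \sqrt{2}$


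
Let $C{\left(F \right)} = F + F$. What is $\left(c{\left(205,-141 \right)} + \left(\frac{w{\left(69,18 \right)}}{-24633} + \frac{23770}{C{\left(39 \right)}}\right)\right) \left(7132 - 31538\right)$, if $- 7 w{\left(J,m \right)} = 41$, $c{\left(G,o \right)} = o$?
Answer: $- \frac{8958189473930}{2241603} \approx -3.9963 \cdot 10^{6}$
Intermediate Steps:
$C{\left(F \right)} = 2 F$
$w{\left(J,m \right)} = - \frac{41}{7}$ ($w{\left(J,m \right)} = \left(- \frac{1}{7}\right) 41 = - \frac{41}{7}$)
$\left(c{\left(205,-141 \right)} + \left(\frac{w{\left(69,18 \right)}}{-24633} + \frac{23770}{C{\left(39 \right)}}\right)\right) \left(7132 - 31538\right) = \left(-141 + \left(- \frac{41}{7 \left(-24633\right)} + \frac{23770}{2 \cdot 39}\right)\right) \left(7132 - 31538\right) = \left(-141 - \left(- \frac{41}{172431} - \frac{23770}{78}\right)\right) \left(-24406\right) = \left(-141 + \left(\frac{41}{172431} + 23770 \cdot \frac{1}{78}\right)\right) \left(-24406\right) = \left(-141 + \left(\frac{41}{172431} + \frac{11885}{39}\right)\right) \left(-24406\right) = \left(-141 + \frac{683114678}{2241603}\right) \left(-24406\right) = \frac{367048655}{2241603} \left(-24406\right) = - \frac{8958189473930}{2241603}$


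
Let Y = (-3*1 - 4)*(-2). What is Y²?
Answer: 196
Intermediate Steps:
Y = 14 (Y = (-3 - 4)*(-2) = -7*(-2) = 14)
Y² = 14² = 196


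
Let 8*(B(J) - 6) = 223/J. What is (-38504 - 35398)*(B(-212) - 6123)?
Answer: 383353876905/848 ≈ 4.5207e+8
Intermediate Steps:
B(J) = 6 + 223/(8*J) (B(J) = 6 + (223/J)/8 = 6 + 223/(8*J))
(-38504 - 35398)*(B(-212) - 6123) = (-38504 - 35398)*((6 + (223/8)/(-212)) - 6123) = -73902*((6 + (223/8)*(-1/212)) - 6123) = -73902*((6 - 223/1696) - 6123) = -73902*(9953/1696 - 6123) = -73902*(-10374655/1696) = 383353876905/848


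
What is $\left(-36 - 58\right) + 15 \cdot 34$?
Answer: $416$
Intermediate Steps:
$\left(-36 - 58\right) + 15 \cdot 34 = -94 + 510 = 416$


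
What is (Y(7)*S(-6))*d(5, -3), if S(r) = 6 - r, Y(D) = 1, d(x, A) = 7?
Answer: 84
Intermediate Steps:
(Y(7)*S(-6))*d(5, -3) = (1*(6 - 1*(-6)))*7 = (1*(6 + 6))*7 = (1*12)*7 = 12*7 = 84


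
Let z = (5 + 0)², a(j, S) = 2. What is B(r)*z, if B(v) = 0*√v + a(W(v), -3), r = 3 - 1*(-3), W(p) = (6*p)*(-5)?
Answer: 50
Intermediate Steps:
W(p) = -30*p
r = 6 (r = 3 + 3 = 6)
z = 25 (z = 5² = 25)
B(v) = 2 (B(v) = 0*√v + 2 = 0 + 2 = 2)
B(r)*z = 2*25 = 50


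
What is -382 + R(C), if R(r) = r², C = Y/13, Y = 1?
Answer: -64557/169 ≈ -381.99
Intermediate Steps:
C = 1/13 ≈ 0.076923
-382 + R(C) = -382 + (1/13)² = -382 + 1/169 = -64557/169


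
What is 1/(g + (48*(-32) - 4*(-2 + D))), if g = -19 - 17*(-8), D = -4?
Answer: -1/1395 ≈ -0.00071685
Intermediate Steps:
g = 117 (g = -19 + 136 = 117)
1/(g + (48*(-32) - 4*(-2 + D))) = 1/(117 + (48*(-32) - 4*(-2 - 4))) = 1/(117 + (-1536 - 4*(-6))) = 1/(117 + (-1536 + 24)) = 1/(117 - 1512) = 1/(-1395) = -1/1395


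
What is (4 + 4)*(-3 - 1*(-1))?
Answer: -16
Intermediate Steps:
(4 + 4)*(-3 - 1*(-1)) = 8*(-3 + 1) = 8*(-2) = -16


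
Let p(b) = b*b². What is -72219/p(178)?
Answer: -72219/5639752 ≈ -0.012805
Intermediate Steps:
p(b) = b³
-72219/p(178) = -72219/(178³) = -72219/5639752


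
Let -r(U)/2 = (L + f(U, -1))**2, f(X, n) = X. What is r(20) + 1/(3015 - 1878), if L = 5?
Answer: -1421249/1137 ≈ -1250.0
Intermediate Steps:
r(U) = -2*(5 + U)**2
r(20) + 1/(3015 - 1878) = -2*(5 + 20)**2 + 1/(3015 - 1878) = -2*25**2 + 1/1137 = -2*625 + 1/1137 = -1250 + 1/1137 = -1421249/1137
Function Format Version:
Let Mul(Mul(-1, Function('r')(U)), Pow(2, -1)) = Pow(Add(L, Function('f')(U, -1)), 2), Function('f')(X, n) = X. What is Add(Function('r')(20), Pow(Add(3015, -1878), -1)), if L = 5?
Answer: Rational(-1421249, 1137) ≈ -1250.0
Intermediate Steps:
Function('r')(U) = Mul(-2, Pow(Add(5, U), 2))
Add(Function('r')(20), Pow(Add(3015, -1878), -1)) = Add(Mul(-2, Pow(Add(5, 20), 2)), Pow(Add(3015, -1878), -1)) = Add(Mul(-2, Pow(25, 2)), Pow(1137, -1)) = Add(Mul(-2, 625), Rational(1, 1137)) = Add(-1250, Rational(1, 1137)) = Rational(-1421249, 1137)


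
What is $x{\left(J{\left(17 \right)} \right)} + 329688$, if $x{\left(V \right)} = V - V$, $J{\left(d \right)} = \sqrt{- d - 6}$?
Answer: $329688$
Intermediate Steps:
$J{\left(d \right)} = \sqrt{-6 - d}$
$x{\left(V \right)} = 0$
$x{\left(J{\left(17 \right)} \right)} + 329688 = 0 + 329688 = 329688$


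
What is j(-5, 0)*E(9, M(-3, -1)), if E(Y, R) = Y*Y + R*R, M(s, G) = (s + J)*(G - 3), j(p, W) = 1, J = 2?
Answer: 97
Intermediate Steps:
M(s, G) = (-3 + G)*(2 + s) (M(s, G) = (s + 2)*(G - 3) = (2 + s)*(-3 + G) = (-3 + G)*(2 + s))
E(Y, R) = R² + Y² (E(Y, R) = Y² + R² = R² + Y²)
j(-5, 0)*E(9, M(-3, -1)) = 1*((-6 - 3*(-3) + 2*(-1) - 1*(-3))² + 9²) = 1*((-6 + 9 - 2 + 3)² + 81) = 1*(4² + 81) = 1*(16 + 81) = 1*97 = 97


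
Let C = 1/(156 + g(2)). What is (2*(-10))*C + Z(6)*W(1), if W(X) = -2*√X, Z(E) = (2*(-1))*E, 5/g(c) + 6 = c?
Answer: 14776/619 ≈ 23.871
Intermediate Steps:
g(c) = 5/(-6 + c)
Z(E) = -2*E
C = 4/619 (C = 1/(156 + 5/(-6 + 2)) = 1/(156 + 5/(-4)) = 1/(156 + 5*(-¼)) = 1/(156 - 5/4) = 1/(619/4) = 4/619 ≈ 0.0064620)
(2*(-10))*C + Z(6)*W(1) = (2*(-10))*(4/619) + (-2*6)*(-2*√1) = -20*4/619 - (-24) = -80/619 - 12*(-2) = -80/619 + 24 = 14776/619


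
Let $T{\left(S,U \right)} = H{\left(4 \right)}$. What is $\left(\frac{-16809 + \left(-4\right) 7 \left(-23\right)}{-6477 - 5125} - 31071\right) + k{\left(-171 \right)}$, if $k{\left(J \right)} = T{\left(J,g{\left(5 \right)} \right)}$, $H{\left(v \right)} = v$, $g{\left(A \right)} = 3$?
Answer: $- \frac{360423169}{11602} \approx -31066.0$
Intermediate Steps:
$T{\left(S,U \right)} = 4$
$k{\left(J \right)} = 4$
$\left(\frac{-16809 + \left(-4\right) 7 \left(-23\right)}{-6477 - 5125} - 31071\right) + k{\left(-171 \right)} = \left(\frac{-16809 + \left(-4\right) 7 \left(-23\right)}{-6477 - 5125} - 31071\right) + 4 = \left(\frac{-16809 - -644}{-11602} - 31071\right) + 4 = \left(\left(-16809 + 644\right) \left(- \frac{1}{11602}\right) - 31071\right) + 4 = \left(\left(-16165\right) \left(- \frac{1}{11602}\right) - 31071\right) + 4 = \left(\frac{16165}{11602} - 31071\right) + 4 = - \frac{360469577}{11602} + 4 = - \frac{360423169}{11602}$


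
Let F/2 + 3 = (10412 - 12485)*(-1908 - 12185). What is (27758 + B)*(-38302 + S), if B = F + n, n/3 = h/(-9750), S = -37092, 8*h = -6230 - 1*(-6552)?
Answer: -28647657591060783/6500 ≈ -4.4073e+12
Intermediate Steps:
h = 161/4 (h = (-6230 - 1*(-6552))/8 = (-6230 + 6552)/8 = (⅛)*322 = 161/4 ≈ 40.250)
n = -161/13000 (n = 3*((161/4)/(-9750)) = 3*((161/4)*(-1/9750)) = 3*(-161/39000) = -161/13000 ≈ -0.012385)
F = 58429572 (F = -6 + 2*((10412 - 12485)*(-1908 - 12185)) = -6 + 2*(-2073*(-14093)) = -6 + 2*29214789 = -6 + 58429578 = 58429572)
B = 759584435839/13000 (B = 58429572 - 161/13000 = 759584435839/13000 ≈ 5.8430e+7)
(27758 + B)*(-38302 + S) = (27758 + 759584435839/13000)*(-38302 - 37092) = (759945289839/13000)*(-75394) = -28647657591060783/6500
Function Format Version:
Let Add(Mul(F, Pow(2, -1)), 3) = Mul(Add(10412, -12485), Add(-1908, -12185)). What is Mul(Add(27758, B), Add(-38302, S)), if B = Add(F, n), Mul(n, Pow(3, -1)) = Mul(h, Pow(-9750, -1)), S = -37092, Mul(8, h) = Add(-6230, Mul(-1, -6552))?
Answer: Rational(-28647657591060783, 6500) ≈ -4.4073e+12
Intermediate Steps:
h = Rational(161, 4) (h = Mul(Rational(1, 8), Add(-6230, Mul(-1, -6552))) = Mul(Rational(1, 8), Add(-6230, 6552)) = Mul(Rational(1, 8), 322) = Rational(161, 4) ≈ 40.250)
n = Rational(-161, 13000) (n = Mul(3, Mul(Rational(161, 4), Pow(-9750, -1))) = Mul(3, Mul(Rational(161, 4), Rational(-1, 9750))) = Mul(3, Rational(-161, 39000)) = Rational(-161, 13000) ≈ -0.012385)
F = 58429572 (F = Add(-6, Mul(2, Mul(Add(10412, -12485), Add(-1908, -12185)))) = Add(-6, Mul(2, Mul(-2073, -14093))) = Add(-6, Mul(2, 29214789)) = Add(-6, 58429578) = 58429572)
B = Rational(759584435839, 13000) (B = Add(58429572, Rational(-161, 13000)) = Rational(759584435839, 13000) ≈ 5.8430e+7)
Mul(Add(27758, B), Add(-38302, S)) = Mul(Add(27758, Rational(759584435839, 13000)), Add(-38302, -37092)) = Mul(Rational(759945289839, 13000), -75394) = Rational(-28647657591060783, 6500)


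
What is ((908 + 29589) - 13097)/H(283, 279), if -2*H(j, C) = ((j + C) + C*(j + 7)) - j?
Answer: -11600/27063 ≈ -0.42863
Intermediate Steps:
H(j, C) = -C/2 - C*(7 + j)/2 (H(j, C) = -(((j + C) + C*(j + 7)) - j)/2 = -(((C + j) + C*(7 + j)) - j)/2 = -((C + j + C*(7 + j)) - j)/2 = -(C + C*(7 + j))/2 = -C/2 - C*(7 + j)/2)
((908 + 29589) - 13097)/H(283, 279) = ((908 + 29589) - 13097)/((-½*279*(8 + 283))) = (30497 - 13097)/((-½*279*291)) = 17400/(-81189/2) = 17400*(-2/81189) = -11600/27063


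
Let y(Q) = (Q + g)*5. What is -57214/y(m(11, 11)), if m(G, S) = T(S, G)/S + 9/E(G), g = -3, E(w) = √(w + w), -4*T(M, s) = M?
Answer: 32726408/6055 + 4119408*√22/6055 ≈ 8595.9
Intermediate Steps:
T(M, s) = -M/4
E(w) = √2*√w (E(w) = √(2*w) = √2*√w)
m(G, S) = -¼ + 9*√2/(2*√G) (m(G, S) = (-S/4)/S + 9/((√2*√G)) = -¼ + 9*(√2/(2*√G)) = -¼ + 9*√2/(2*√G))
y(Q) = -15 + 5*Q (y(Q) = (Q - 3)*5 = (-3 + Q)*5 = -15 + 5*Q)
-57214/y(m(11, 11)) = -57214/(-15 + 5*(-¼ + 9*√2/(2*√11))) = -57214/(-15 + 5*(-¼ + 9*√2*(√11/11)/2)) = -57214/(-15 + 5*(-¼ + 9*√22/22)) = -57214/(-15 + (-5/4 + 45*√22/22)) = -57214/(-65/4 + 45*√22/22)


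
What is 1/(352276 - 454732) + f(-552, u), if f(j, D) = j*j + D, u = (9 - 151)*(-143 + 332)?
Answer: 28469038895/102456 ≈ 2.7787e+5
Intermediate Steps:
u = -26838 (u = -142*189 = -26838)
f(j, D) = D + j² (f(j, D) = j² + D = D + j²)
1/(352276 - 454732) + f(-552, u) = 1/(352276 - 454732) + (-26838 + (-552)²) = 1/(-102456) + (-26838 + 304704) = -1/102456 + 277866 = 28469038895/102456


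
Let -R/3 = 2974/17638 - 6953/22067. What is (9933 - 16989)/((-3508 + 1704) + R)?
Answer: 686580103944/175494446129 ≈ 3.9123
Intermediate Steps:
R = 85514634/194608873 (R = -3*(2974/17638 - 6953/22067) = -3*(2974*(1/17638) - 6953*1/22067) = -3*(1487/8819 - 6953/22067) = -3*(-28504878/194608873) = 85514634/194608873 ≈ 0.43942)
(9933 - 16989)/((-3508 + 1704) + R) = (9933 - 16989)/((-3508 + 1704) + 85514634/194608873) = -7056/(-1804 + 85514634/194608873) = -7056/(-350988892258/194608873) = -7056*(-194608873/350988892258) = 686580103944/175494446129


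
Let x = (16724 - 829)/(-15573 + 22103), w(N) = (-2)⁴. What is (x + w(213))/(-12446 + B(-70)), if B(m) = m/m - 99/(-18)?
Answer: -8025/5415329 ≈ -0.0014819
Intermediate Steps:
w(N) = 16
B(m) = 13/2 (B(m) = 1 - 99*(-1/18) = 1 + 11/2 = 13/2)
x = 3179/1306 (x = 15895/6530 = 15895*(1/6530) = 3179/1306 ≈ 2.4342)
(x + w(213))/(-12446 + B(-70)) = (3179/1306 + 16)/(-12446 + 13/2) = 24075/(1306*(-24879/2)) = (24075/1306)*(-2/24879) = -8025/5415329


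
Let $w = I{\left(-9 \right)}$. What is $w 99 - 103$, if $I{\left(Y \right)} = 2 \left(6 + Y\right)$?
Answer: $-697$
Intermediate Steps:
$I{\left(Y \right)} = 12 + 2 Y$
$w = -6$ ($w = 12 + 2 \left(-9\right) = 12 - 18 = -6$)
$w 99 - 103 = \left(-6\right) 99 - 103 = -594 - 103 = -697$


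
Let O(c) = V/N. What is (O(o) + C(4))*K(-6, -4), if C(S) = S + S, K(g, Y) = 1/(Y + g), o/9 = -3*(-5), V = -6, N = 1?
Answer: -⅕ ≈ -0.20000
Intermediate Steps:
o = 135 (o = 9*(-3*(-5)) = 9*15 = 135)
C(S) = 2*S
O(c) = -6 (O(c) = -6/1 = -6*1 = -6)
(O(o) + C(4))*K(-6, -4) = (-6 + 2*4)/(-4 - 6) = (-6 + 8)/(-10) = 2*(-⅒) = -⅕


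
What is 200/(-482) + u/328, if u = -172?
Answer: -18563/19762 ≈ -0.93933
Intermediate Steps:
200/(-482) + u/328 = 200/(-482) - 172/328 = 200*(-1/482) - 172*1/328 = -100/241 - 43/82 = -18563/19762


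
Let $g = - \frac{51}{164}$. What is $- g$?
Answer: $\frac{51}{164} \approx 0.31098$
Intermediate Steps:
$g = - \frac{51}{164}$ ($g = \left(-51\right) \frac{1}{164} = - \frac{51}{164} \approx -0.31098$)
$- g = \left(-1\right) \left(- \frac{51}{164}\right) = \frac{51}{164}$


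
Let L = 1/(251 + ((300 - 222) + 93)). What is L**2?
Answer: 1/178084 ≈ 5.6153e-6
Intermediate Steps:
L = 1/422 (L = 1/(251 + (78 + 93)) = 1/(251 + 171) = 1/422 ≈ 0.0023697)
L**2 = (1/422)**2 = 1/178084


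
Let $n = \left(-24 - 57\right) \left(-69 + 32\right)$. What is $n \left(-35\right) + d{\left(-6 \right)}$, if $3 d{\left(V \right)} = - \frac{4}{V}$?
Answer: $- \frac{944053}{9} \approx -1.0489 \cdot 10^{5}$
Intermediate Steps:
$d{\left(V \right)} = - \frac{4}{3 V}$ ($d{\left(V \right)} = \frac{\left(-4\right) \frac{1}{V}}{3} = - \frac{4}{3 V}$)
$n = 2997$ ($n = \left(-81\right) \left(-37\right) = 2997$)
$n \left(-35\right) + d{\left(-6 \right)} = 2997 \left(-35\right) - \frac{4}{3 \left(-6\right)} = -104895 - - \frac{2}{9} = -104895 + \frac{2}{9} = - \frac{944053}{9}$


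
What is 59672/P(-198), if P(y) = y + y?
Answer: -14918/99 ≈ -150.69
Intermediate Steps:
P(y) = 2*y
59672/P(-198) = 59672/((2*(-198))) = 59672/(-396) = 59672*(-1/396) = -14918/99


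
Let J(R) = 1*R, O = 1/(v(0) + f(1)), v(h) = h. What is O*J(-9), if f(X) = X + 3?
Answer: -9/4 ≈ -2.2500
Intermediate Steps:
f(X) = 3 + X
O = ¼ (O = 1/(0 + (3 + 1)) = 1/(0 + 4) = 1/4 = ¼ ≈ 0.25000)
J(R) = R
O*J(-9) = (¼)*(-9) = -9/4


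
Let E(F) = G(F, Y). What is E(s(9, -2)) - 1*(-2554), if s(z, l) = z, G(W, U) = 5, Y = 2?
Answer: 2559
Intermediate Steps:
E(F) = 5
E(s(9, -2)) - 1*(-2554) = 5 - 1*(-2554) = 5 + 2554 = 2559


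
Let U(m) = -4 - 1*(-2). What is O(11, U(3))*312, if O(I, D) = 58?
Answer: 18096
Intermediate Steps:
U(m) = -2 (U(m) = -4 + 2 = -2)
O(11, U(3))*312 = 58*312 = 18096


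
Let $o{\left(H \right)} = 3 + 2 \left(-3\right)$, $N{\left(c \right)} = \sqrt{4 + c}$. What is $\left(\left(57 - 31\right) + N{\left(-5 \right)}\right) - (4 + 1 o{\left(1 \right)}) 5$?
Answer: $-130 - 5 i \approx -130.0 - 5.0 i$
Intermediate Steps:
$o{\left(H \right)} = -3$ ($o{\left(H \right)} = 3 - 6 = -3$)
$\left(\left(57 - 31\right) + N{\left(-5 \right)}\right) - (4 + 1 o{\left(1 \right)}) 5 = \left(\left(57 - 31\right) + \sqrt{4 - 5}\right) - (4 + 1 \left(-3\right)) 5 = \left(\left(57 - 31\right) + \sqrt{-1}\right) - (4 - 3) 5 = \left(26 + i\right) \left(-1\right) 1 \cdot 5 = \left(26 + i\right) \left(\left(-1\right) 5\right) = \left(26 + i\right) \left(-5\right) = -130 - 5 i$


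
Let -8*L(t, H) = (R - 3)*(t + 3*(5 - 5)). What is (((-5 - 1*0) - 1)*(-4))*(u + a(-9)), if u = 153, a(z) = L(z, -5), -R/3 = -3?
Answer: 3834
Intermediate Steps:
R = 9 (R = -3*(-3) = 9)
L(t, H) = -3*t/4 (L(t, H) = -(9 - 3)*(t + 3*(5 - 5))/8 = -3*(t + 3*0)/4 = -3*(t + 0)/4 = -3*t/4)
a(z) = -3*z/4
(((-5 - 1*0) - 1)*(-4))*(u + a(-9)) = (((-5 - 1*0) - 1)*(-4))*(153 - 3/4*(-9)) = (((-5 + 0) - 1)*(-4))*(153 + 27/4) = ((-5 - 1)*(-4))*(639/4) = -6*(-4)*(639/4) = 24*(639/4) = 3834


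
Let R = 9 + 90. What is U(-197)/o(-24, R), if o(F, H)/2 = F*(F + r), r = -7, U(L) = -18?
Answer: -3/248 ≈ -0.012097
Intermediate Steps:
R = 99
o(F, H) = 2*F*(-7 + F) (o(F, H) = 2*(F*(F - 7)) = 2*(F*(-7 + F)) = 2*F*(-7 + F))
U(-197)/o(-24, R) = -18*(-1/(48*(-7 - 24))) = -18/(2*(-24)*(-31)) = -18/1488 = -18*1/1488 = -3/248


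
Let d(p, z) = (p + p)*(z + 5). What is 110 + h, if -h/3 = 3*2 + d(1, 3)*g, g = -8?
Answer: 476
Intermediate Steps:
d(p, z) = 2*p*(5 + z) (d(p, z) = (2*p)*(5 + z) = 2*p*(5 + z))
h = 366 (h = -3*(3*2 + (2*1*(5 + 3))*(-8)) = -3*(6 + (2*1*8)*(-8)) = -3*(6 + 16*(-8)) = -3*(6 - 128) = -3*(-122) = 366)
110 + h = 110 + 366 = 476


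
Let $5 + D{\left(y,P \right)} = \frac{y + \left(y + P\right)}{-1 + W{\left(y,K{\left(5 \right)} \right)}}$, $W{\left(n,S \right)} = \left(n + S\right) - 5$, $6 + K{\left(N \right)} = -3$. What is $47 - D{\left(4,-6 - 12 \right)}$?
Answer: $\frac{562}{11} \approx 51.091$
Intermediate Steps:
$K{\left(N \right)} = -9$ ($K{\left(N \right)} = -6 - 3 = -9$)
$W{\left(n,S \right)} = -5 + S + n$ ($W{\left(n,S \right)} = \left(S + n\right) - 5 = -5 + S + n$)
$D{\left(y,P \right)} = -5 + \frac{P + 2 y}{-15 + y}$ ($D{\left(y,P \right)} = -5 + \frac{y + \left(y + P\right)}{-1 - \left(14 - y\right)} = -5 + \frac{y + \left(P + y\right)}{-1 + \left(-14 + y\right)} = -5 + \frac{P + 2 y}{-15 + y}$)
$47 - D{\left(4,-6 - 12 \right)} = 47 - \frac{75 - 18 - 12}{-15 + 4} = 47 - \frac{75 - 18 - 12}{-11} = 47 - - \frac{75 - 18 - 12}{11} = 47 - \left(- \frac{1}{11}\right) 45 = 47 - - \frac{45}{11} = 47 + \frac{45}{11} = \frac{562}{11}$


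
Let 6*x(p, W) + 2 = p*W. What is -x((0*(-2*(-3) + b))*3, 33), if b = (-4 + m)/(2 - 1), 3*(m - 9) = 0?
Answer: 1/3 ≈ 0.33333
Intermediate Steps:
m = 9 (m = 9 + (1/3)*0 = 9 + 0 = 9)
b = 5 (b = (-4 + 9)/(2 - 1) = 5/1 = 5*1 = 5)
x(p, W) = -1/3 + W*p/6 (x(p, W) = -1/3 + (p*W)/6 = -1/3 + (W*p)/6 = -1/3 + W*p/6)
-x((0*(-2*(-3) + b))*3, 33) = -(-1/3 + (1/6)*33*((0*(-2*(-3) + 5))*3)) = -(-1/3 + (1/6)*33*((0*(6 + 5))*3)) = -(-1/3 + (1/6)*33*((0*11)*3)) = -(-1/3 + (1/6)*33*(0*3)) = -(-1/3 + (1/6)*33*0) = -(-1/3 + 0) = -1*(-1/3) = 1/3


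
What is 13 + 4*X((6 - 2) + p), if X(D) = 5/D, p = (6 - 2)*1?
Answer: 31/2 ≈ 15.500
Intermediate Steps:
p = 4 (p = 4*1 = 4)
13 + 4*X((6 - 2) + p) = 13 + 4*(5/((6 - 2) + 4)) = 13 + 4*(5/(4 + 4)) = 13 + 4*(5/8) = 13 + 5/2 = 31/2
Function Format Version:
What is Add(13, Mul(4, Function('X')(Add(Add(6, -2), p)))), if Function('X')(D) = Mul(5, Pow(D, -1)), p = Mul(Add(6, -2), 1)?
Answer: Rational(31, 2) ≈ 15.500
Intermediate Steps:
p = 4 (p = Mul(4, 1) = 4)
Add(13, Mul(4, Function('X')(Add(Add(6, -2), p)))) = Add(13, Mul(4, Mul(5, Pow(Add(Add(6, -2), 4), -1)))) = Add(13, Mul(4, Mul(5, Pow(Add(4, 4), -1)))) = Add(13, Mul(4, Mul(5, Pow(8, -1)))) = Add(13, Mul(4, Mul(5, Rational(1, 8)))) = Add(13, Mul(4, Rational(5, 8))) = Add(13, Rational(5, 2)) = Rational(31, 2)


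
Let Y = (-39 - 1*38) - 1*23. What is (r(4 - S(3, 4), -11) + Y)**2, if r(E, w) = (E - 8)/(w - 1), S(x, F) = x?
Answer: 1423249/144 ≈ 9883.7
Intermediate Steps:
r(E, w) = (-8 + E)/(-1 + w)
Y = -100 (Y = (-39 - 38) - 23 = -77 - 23 = -100)
(r(4 - S(3, 4), -11) + Y)**2 = ((-8 + (4 - 1*3))/(-1 - 11) - 100)**2 = ((-8 + (4 - 3))/(-12) - 100)**2 = (-(-8 + 1)/12 - 100)**2 = (-1/12*(-7) - 100)**2 = (7/12 - 100)**2 = (-1193/12)**2 = 1423249/144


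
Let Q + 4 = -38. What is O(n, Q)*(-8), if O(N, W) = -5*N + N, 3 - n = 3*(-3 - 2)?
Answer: 576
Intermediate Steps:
Q = -42 (Q = -4 - 38 = -42)
n = 18 (n = 3 - 3*(-3 - 2) = 3 - 3*(-5) = 3 - 1*(-15) = 3 + 15 = 18)
O(N, W) = -4*N
O(n, Q)*(-8) = -4*18*(-8) = -72*(-8) = 576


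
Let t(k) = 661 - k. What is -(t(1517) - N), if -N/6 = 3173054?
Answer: -19037468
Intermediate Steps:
N = -19038324 (N = -6*3173054 = -19038324)
-(t(1517) - N) = -((661 - 1*1517) - 1*(-19038324)) = -((661 - 1517) + 19038324) = -(-856 + 19038324) = -1*19037468 = -19037468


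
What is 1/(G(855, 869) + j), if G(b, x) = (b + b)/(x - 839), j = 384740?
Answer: 1/384797 ≈ 2.5988e-6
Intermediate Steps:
G(b, x) = 2*b/(-839 + x) (G(b, x) = (2*b)/(-839 + x) = 2*b/(-839 + x))
1/(G(855, 869) + j) = 1/(2*855/(-839 + 869) + 384740) = 1/(2*855/30 + 384740) = 1/(2*855*(1/30) + 384740) = 1/(57 + 384740) = 1/384797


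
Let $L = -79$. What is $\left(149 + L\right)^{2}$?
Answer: $4900$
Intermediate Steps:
$\left(149 + L\right)^{2} = \left(149 - 79\right)^{2} = 70^{2} = 4900$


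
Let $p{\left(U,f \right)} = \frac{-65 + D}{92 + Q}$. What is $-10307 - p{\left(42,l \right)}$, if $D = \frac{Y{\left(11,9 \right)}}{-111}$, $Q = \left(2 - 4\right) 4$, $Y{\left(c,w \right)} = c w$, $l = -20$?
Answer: $- \frac{16015859}{1554} \approx -10306.0$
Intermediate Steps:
$Q = -8$ ($Q = \left(-2\right) 4 = -8$)
$D = - \frac{33}{37}$ ($D = \frac{11 \cdot 9}{-111} = 99 \left(- \frac{1}{111}\right) = - \frac{33}{37} \approx -0.89189$)
$p{\left(U,f \right)} = - \frac{1219}{1554}$ ($p{\left(U,f \right)} = \frac{-65 - \frac{33}{37}}{92 - 8} = - \frac{2438}{37 \cdot 84} = \left(- \frac{2438}{37}\right) \frac{1}{84} = - \frac{1219}{1554}$)
$-10307 - p{\left(42,l \right)} = -10307 - - \frac{1219}{1554} = -10307 + \frac{1219}{1554} = - \frac{16015859}{1554}$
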